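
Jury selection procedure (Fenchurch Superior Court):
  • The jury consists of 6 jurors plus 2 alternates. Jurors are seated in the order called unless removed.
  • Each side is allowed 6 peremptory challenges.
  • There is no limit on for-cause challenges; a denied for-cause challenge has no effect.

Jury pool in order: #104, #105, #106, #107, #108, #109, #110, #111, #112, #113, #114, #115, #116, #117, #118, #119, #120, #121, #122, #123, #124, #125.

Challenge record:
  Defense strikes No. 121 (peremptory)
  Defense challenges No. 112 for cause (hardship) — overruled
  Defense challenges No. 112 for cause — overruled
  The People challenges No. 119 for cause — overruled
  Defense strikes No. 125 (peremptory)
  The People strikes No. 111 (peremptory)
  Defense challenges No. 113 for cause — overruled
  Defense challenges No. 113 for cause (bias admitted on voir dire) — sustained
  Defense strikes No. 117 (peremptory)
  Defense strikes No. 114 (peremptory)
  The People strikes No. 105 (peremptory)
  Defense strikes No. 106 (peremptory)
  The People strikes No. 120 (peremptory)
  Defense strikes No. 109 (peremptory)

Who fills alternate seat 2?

Removed: #105, #106, #109, #111, #113, #114, #117, #120, #121, #125. (#112, #119 stay — for-cause denied.)
Filling seats in venire order through position 8: #104, #107, #108, #110, #112, #115, #116, #118.
So alternate 2 is #118.

118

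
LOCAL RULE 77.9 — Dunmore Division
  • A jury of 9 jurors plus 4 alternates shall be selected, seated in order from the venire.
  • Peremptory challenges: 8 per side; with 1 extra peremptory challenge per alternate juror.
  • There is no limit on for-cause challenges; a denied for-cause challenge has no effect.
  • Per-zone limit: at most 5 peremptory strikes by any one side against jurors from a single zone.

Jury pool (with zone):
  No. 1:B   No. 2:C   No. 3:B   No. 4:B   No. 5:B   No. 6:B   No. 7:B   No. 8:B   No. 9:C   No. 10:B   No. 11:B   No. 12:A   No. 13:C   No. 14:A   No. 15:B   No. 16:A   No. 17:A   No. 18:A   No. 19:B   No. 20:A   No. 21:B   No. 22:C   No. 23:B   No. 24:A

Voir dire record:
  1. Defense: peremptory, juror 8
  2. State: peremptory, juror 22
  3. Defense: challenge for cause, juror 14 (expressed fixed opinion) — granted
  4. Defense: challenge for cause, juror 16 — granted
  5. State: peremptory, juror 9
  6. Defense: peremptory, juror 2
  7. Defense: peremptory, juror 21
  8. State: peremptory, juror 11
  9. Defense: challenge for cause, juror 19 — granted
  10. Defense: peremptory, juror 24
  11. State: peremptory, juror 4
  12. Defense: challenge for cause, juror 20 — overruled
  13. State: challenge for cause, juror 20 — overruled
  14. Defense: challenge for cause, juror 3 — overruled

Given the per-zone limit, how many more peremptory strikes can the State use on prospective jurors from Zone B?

3

State peremptories so far: #22, #9, #11, #4 — 4 of 12 used, 8 left overall.
Against Zone B: #11, #4 — 2 used; per-zone cap 5 leaves 3.
Binding limit: min(8, 3) = 3.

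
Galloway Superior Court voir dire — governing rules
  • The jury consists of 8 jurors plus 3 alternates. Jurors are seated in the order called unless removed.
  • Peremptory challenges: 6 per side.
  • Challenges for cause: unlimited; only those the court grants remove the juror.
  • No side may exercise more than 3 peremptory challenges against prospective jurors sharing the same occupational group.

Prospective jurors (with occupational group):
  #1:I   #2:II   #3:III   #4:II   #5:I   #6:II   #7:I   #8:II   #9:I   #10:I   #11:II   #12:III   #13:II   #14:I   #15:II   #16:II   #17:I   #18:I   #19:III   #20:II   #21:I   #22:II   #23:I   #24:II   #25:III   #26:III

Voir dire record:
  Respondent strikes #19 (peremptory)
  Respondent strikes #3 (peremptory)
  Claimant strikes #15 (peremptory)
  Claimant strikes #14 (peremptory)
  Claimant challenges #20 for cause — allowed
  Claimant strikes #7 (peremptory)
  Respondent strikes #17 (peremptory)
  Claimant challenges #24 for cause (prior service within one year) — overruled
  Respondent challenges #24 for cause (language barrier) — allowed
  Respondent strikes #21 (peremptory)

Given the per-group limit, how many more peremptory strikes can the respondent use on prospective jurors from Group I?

1

Respondent peremptories so far: #19, #3, #17, #21 — 4 of 6 used, 2 left overall.
Against Group I: #17, #21 — 2 used; per-group cap 3 leaves 1.
Binding limit: min(2, 1) = 1.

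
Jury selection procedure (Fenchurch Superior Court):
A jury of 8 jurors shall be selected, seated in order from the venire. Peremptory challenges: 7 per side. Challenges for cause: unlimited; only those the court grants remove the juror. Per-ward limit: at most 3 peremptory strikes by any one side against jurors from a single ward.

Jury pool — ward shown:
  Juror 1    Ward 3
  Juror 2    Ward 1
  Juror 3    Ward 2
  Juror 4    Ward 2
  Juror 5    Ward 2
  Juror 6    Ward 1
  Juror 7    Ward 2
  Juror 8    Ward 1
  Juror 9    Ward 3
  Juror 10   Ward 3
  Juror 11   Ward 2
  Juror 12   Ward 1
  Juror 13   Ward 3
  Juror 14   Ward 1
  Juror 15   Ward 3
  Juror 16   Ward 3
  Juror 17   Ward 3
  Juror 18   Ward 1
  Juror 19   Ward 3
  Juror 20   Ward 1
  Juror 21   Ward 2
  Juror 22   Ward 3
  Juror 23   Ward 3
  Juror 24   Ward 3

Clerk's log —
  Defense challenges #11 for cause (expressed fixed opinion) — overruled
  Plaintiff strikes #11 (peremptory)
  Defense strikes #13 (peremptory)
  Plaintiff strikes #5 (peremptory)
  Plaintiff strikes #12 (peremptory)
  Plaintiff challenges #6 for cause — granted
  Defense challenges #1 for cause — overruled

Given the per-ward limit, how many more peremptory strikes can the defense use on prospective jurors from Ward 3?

Defense peremptories so far: #13 — 1 of 7 used, 6 left overall.
Against Ward 3: #13 — 1 used; per-ward cap 3 leaves 2.
Binding limit: min(6, 2) = 2.

2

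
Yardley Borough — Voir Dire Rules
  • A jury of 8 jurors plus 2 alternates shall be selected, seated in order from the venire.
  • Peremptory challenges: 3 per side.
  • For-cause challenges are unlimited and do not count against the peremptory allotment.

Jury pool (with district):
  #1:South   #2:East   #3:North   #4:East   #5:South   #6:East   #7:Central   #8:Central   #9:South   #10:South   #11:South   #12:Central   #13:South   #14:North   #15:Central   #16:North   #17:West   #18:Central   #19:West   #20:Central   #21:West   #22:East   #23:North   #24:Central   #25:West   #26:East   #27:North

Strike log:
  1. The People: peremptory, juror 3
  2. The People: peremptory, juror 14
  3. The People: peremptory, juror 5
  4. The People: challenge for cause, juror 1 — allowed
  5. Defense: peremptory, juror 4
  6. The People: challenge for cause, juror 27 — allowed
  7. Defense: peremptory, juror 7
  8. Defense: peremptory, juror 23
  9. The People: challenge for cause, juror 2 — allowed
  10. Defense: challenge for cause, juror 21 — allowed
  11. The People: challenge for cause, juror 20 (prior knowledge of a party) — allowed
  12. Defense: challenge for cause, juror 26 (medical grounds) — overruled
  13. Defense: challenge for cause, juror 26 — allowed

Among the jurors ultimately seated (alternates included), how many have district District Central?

3

Removed: #1, #2, #3, #4, #5, #7, #14, #20, #21, #23, #26, #27.
Seated (10 incl. alternates): #6, #8, #9, #10, #11, #12, #13, #15, #16, #17.
Of those, in District Central: #8, #12, #15 → 3.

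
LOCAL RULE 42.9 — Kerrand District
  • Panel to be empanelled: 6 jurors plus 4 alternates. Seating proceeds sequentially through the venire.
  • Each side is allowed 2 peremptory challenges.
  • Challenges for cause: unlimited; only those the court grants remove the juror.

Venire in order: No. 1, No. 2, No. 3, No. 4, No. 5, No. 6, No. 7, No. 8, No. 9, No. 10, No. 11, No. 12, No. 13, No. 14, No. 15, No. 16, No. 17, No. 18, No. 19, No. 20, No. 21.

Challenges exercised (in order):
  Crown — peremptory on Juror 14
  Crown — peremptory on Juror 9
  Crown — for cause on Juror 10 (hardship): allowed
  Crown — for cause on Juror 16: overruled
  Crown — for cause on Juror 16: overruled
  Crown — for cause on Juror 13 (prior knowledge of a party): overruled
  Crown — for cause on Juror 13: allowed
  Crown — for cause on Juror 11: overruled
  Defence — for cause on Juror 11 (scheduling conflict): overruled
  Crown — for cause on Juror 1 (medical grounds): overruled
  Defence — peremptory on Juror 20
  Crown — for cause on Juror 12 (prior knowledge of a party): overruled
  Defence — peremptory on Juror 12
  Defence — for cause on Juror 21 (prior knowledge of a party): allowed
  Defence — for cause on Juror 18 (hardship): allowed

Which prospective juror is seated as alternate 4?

15

Removed: #9, #10, #12, #13, #14, #18, #20, #21. (#1, #11, #16 stay — for-cause denied.)
Seating in order: seats 1–6 → #1, #2, #3, #4, #5, #6; alternates → #7, #8, #11, #15.
So alternate 4 is #15.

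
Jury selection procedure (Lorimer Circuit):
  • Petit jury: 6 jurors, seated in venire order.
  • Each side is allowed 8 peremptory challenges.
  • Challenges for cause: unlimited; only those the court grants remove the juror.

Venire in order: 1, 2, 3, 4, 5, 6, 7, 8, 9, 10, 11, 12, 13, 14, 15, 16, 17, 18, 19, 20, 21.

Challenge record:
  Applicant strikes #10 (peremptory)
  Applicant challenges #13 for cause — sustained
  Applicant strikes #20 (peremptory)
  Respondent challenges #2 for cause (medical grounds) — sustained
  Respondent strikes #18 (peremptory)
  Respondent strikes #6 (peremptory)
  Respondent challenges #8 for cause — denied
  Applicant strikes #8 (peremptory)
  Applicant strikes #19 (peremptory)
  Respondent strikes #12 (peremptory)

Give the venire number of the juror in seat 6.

Removed: #2, #6, #8, #10, #12, #13, #18, #19, #20.
Filling seats in venire order through position 6: #1, #3, #4, #5, #7, #9.
So seat 6 is #9.

9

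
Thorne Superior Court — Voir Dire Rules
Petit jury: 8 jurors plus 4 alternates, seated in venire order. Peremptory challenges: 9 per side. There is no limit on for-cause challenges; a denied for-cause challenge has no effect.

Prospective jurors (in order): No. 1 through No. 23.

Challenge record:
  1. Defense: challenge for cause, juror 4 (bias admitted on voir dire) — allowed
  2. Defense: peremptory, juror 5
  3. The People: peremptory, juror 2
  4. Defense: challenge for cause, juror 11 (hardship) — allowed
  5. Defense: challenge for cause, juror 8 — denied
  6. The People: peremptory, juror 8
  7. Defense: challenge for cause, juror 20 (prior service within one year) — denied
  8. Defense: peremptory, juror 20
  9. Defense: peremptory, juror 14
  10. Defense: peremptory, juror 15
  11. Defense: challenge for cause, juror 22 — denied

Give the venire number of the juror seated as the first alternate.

Removed: #2, #4, #5, #8, #11, #14, #15, #20. (#22 stays — for-cause denied.)
Seating in order: seats 1–8 → #1, #3, #6, #7, #9, #10, #12, #13; alternates → #16, #17, #18, #19.
So alternate 1 is #16.

16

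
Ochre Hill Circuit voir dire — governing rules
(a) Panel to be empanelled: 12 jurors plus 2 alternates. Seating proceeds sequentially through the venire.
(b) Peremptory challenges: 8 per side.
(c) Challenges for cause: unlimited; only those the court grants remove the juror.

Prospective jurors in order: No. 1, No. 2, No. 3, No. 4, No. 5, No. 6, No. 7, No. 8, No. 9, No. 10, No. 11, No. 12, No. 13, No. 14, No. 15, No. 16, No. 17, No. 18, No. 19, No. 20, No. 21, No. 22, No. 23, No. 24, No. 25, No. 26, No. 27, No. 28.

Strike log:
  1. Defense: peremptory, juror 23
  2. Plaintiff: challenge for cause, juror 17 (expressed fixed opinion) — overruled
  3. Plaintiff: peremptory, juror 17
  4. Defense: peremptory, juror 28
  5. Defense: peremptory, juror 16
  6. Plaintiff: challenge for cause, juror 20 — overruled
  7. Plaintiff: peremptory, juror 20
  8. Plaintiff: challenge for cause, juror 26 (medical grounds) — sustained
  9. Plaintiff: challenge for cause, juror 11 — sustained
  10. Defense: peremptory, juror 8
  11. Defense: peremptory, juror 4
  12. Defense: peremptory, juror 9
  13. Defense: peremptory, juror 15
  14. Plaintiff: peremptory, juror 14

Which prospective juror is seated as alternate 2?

24

Removed: #4, #8, #9, #11, #14, #15, #16, #17, #20, #23, #26, #28.
Seating in order: seats 1–12 → #1, #2, #3, #5, #6, #7, #10, #12, #13, #18, #19, #21; alternates → #22, #24.
So alternate 2 is #24.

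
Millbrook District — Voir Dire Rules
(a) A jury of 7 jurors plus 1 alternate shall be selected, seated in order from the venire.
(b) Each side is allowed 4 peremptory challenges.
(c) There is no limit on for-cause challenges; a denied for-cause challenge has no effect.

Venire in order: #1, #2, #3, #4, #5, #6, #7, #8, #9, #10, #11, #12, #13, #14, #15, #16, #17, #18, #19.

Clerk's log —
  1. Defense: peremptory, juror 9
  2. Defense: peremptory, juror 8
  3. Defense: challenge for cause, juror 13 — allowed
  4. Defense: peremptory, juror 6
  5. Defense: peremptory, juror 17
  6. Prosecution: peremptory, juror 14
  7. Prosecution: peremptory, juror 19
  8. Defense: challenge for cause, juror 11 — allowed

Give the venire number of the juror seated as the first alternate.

Removed: #6, #8, #9, #11, #13, #14, #17, #19.
Seating in order: seats 1–7 → #1, #2, #3, #4, #5, #7, #10; alternates → #12.
So alternate 1 is #12.

12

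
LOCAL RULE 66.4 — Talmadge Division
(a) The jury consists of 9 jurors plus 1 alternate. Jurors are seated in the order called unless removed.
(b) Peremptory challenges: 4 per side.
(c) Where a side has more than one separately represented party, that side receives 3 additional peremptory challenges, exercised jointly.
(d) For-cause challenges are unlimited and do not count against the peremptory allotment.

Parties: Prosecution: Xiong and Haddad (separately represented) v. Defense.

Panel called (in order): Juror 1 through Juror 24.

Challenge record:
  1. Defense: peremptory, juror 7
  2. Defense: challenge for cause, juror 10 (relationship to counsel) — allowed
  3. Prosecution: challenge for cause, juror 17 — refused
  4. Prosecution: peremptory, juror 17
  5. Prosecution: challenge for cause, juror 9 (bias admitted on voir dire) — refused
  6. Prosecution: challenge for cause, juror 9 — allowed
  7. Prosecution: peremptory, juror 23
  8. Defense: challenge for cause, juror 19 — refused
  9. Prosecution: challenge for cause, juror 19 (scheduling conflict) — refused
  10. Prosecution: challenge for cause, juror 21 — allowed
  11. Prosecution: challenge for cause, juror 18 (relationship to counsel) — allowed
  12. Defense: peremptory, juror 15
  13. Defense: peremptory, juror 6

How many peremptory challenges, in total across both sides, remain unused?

Prosecution allotment: 4 base + 3 multi-party = 7. Defense allotment: 4.
Prosecution peremptories used: #17, #23 — 2 (for-cause on #17, #9, #9, #19, #21, #18 don't count).
Defense peremptories used: #7, #15, #6 — 3 (for-cause on #10, #19 don't count).
Remaining: (7 − 2) + (4 − 3) = 6.

6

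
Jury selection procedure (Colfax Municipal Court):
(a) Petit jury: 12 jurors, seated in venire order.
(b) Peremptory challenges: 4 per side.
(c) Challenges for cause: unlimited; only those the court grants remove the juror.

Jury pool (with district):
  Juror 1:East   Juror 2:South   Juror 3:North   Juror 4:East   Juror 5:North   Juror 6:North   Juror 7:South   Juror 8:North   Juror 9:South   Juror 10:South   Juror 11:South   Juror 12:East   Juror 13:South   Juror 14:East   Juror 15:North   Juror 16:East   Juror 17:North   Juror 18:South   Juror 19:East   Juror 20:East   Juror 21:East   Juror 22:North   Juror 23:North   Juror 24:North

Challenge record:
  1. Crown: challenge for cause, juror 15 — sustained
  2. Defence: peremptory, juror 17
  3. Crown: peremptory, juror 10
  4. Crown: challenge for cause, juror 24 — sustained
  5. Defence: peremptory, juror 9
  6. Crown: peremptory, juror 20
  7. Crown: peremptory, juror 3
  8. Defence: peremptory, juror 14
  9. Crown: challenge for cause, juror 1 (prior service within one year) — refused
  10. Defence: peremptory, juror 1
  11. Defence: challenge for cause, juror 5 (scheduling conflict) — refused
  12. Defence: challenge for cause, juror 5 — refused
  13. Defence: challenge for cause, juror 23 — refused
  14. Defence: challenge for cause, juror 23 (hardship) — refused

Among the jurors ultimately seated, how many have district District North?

3

Removed: #1, #3, #9, #10, #14, #15, #17, #20, #24.
Seated jurors 1–12: #2, #4, #5, #6, #7, #8, #11, #12, #13, #16, #18, #19.
Of those, in District North: #5, #6, #8 → 3.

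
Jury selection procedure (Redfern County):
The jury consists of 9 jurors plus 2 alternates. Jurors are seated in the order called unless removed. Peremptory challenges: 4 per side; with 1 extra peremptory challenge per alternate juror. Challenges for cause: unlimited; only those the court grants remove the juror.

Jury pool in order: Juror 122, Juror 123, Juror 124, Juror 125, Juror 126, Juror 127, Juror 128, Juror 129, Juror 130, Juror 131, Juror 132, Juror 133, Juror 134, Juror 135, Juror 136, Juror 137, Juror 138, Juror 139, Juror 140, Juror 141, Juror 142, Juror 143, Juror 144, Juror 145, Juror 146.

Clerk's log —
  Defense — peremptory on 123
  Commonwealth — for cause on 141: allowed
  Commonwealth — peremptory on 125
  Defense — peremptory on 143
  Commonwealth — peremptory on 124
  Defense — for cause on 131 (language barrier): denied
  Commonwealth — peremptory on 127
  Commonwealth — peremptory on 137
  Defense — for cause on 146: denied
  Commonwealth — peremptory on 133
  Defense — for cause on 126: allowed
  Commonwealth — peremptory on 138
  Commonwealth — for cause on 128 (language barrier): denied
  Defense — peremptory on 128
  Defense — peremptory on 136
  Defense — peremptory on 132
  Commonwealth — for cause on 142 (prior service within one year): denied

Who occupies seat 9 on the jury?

142

Removed: #123, #124, #125, #126, #127, #128, #132, #133, #136, #137, #138, #141, #143. (#131, #142, #146 stay — for-cause denied.)
Filling seats in venire order through position 9: #122, #129, #130, #131, #134, #135, #139, #140, #142.
So seat 9 is #142.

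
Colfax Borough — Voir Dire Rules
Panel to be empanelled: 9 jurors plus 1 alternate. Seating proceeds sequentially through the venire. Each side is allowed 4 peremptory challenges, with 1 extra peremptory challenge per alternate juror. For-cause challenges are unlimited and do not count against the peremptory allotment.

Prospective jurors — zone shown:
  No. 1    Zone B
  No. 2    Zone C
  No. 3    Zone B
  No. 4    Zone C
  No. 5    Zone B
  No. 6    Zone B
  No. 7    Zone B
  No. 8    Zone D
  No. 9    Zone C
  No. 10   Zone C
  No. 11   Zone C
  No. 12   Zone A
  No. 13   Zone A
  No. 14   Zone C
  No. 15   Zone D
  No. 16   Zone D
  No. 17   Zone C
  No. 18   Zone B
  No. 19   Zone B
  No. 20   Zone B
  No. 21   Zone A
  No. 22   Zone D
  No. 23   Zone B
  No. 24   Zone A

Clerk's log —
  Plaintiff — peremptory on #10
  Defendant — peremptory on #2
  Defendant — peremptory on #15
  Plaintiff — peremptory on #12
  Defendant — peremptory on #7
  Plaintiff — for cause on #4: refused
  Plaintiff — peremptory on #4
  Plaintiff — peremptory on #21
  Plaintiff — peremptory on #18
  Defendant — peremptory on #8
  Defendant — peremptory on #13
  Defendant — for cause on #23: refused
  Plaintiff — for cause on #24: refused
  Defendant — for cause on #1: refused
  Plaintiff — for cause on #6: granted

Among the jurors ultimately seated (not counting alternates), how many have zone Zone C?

4

Removed: #2, #4, #6, #7, #8, #10, #12, #13, #15, #18, #21.
Seated jurors 1–9: #1, #3, #5, #9, #11, #14, #16, #17, #19 (alternates #20 not counted).
Of those, in Zone C: #9, #11, #14, #17 → 4.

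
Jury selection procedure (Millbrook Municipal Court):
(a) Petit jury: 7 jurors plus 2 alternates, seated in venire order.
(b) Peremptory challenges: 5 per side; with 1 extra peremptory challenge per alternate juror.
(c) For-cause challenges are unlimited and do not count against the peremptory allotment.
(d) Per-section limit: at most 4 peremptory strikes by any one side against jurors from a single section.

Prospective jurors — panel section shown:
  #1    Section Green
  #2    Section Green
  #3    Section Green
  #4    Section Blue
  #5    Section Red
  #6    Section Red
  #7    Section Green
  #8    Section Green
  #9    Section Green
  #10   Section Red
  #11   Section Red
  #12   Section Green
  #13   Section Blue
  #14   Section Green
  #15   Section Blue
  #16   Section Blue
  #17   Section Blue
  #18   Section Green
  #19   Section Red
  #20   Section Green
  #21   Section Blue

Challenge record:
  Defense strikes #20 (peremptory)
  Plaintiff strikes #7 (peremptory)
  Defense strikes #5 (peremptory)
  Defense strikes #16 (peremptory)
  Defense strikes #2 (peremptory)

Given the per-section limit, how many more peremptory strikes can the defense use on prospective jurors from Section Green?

2

Defense peremptories so far: #20, #5, #16, #2 — 4 of 7 used, 3 left overall.
Against Section Green: #20, #2 — 2 used; per-section cap 4 leaves 2.
Binding limit: min(3, 2) = 2.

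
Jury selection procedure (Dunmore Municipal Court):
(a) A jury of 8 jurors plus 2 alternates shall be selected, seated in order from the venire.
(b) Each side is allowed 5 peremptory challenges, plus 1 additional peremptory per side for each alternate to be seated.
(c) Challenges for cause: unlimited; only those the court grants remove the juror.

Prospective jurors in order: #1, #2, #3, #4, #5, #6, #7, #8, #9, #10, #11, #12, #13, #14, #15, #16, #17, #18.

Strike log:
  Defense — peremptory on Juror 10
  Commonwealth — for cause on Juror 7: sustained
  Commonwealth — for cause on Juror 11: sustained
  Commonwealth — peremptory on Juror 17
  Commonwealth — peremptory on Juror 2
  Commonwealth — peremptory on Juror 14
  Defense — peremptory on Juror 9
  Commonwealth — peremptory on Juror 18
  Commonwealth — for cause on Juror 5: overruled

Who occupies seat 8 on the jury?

Removed: #2, #7, #9, #10, #11, #14, #17, #18. (#5 stays — for-cause denied.)
Seating in order: seats 1–8 → #1, #3, #4, #5, #6, #8, #12, #13; alternates → #15, #16.
So seat 8 is #13.

13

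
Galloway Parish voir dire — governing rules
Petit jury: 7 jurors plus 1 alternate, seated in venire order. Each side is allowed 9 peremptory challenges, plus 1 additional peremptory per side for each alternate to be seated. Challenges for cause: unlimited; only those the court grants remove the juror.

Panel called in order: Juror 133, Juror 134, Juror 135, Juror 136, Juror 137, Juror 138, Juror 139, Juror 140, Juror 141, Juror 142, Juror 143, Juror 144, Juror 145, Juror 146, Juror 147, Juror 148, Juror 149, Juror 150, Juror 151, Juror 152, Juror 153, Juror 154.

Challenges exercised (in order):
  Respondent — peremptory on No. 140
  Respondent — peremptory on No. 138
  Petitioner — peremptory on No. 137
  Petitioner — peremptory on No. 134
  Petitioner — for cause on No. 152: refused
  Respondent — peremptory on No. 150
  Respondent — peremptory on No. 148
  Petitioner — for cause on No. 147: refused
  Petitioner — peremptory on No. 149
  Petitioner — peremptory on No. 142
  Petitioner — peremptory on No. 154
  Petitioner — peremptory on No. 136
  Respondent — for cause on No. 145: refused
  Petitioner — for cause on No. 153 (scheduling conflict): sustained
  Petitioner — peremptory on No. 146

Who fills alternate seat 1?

Removed: #134, #136, #137, #138, #140, #142, #146, #148, #149, #150, #153, #154. (#145, #147, #152 stay — for-cause denied.)
Seating in order: seats 1–7 → #133, #135, #139, #141, #143, #144, #145; alternates → #147.
So alternate 1 is #147.

147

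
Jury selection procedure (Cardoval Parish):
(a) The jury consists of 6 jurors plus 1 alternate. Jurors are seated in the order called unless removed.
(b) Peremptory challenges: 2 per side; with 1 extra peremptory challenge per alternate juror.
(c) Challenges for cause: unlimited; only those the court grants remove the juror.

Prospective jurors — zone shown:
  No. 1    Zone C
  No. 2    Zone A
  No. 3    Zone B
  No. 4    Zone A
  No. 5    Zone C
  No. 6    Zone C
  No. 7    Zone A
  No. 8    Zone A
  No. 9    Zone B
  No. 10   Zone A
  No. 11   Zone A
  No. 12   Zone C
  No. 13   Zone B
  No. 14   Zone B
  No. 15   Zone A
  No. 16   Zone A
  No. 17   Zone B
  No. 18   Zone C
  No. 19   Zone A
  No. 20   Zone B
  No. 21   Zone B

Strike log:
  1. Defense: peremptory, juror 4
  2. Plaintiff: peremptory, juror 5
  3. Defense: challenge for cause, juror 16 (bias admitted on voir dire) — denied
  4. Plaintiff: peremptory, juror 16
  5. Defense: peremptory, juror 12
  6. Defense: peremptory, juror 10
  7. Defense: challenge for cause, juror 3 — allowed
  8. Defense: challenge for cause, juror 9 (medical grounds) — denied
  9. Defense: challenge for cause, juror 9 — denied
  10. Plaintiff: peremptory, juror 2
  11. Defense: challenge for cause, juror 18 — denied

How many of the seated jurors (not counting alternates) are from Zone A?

Removed: #2, #3, #4, #5, #10, #12, #16.
Seated jurors 1–6: #1, #6, #7, #8, #9, #11 (alternates #13 not counted).
Of those, in Zone A: #7, #8, #11 → 3.

3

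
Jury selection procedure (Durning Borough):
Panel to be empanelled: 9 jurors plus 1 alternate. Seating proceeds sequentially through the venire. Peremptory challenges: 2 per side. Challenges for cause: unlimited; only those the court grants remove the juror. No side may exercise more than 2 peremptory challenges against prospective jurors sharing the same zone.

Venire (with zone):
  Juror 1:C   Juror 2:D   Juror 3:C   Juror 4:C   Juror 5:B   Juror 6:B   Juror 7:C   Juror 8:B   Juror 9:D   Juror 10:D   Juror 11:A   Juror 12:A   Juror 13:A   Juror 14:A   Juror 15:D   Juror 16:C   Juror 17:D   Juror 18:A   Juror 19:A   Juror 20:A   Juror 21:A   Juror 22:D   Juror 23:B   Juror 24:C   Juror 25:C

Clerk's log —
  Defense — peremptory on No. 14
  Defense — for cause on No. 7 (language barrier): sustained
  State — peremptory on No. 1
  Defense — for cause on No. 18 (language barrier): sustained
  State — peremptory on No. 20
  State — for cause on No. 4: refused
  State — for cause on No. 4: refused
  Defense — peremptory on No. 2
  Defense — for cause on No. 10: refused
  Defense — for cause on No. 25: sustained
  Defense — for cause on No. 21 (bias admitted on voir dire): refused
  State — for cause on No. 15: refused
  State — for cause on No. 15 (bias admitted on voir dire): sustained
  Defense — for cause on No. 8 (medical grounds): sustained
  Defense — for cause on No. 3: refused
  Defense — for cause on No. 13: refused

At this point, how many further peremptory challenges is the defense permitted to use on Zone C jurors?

Defense peremptories so far: #14, #2 — 2 of 2 used, 0 left overall.
Against Zone C: none yet — per-zone cap 2 leaves 2.
Binding limit: min(0, 2) = 0.

0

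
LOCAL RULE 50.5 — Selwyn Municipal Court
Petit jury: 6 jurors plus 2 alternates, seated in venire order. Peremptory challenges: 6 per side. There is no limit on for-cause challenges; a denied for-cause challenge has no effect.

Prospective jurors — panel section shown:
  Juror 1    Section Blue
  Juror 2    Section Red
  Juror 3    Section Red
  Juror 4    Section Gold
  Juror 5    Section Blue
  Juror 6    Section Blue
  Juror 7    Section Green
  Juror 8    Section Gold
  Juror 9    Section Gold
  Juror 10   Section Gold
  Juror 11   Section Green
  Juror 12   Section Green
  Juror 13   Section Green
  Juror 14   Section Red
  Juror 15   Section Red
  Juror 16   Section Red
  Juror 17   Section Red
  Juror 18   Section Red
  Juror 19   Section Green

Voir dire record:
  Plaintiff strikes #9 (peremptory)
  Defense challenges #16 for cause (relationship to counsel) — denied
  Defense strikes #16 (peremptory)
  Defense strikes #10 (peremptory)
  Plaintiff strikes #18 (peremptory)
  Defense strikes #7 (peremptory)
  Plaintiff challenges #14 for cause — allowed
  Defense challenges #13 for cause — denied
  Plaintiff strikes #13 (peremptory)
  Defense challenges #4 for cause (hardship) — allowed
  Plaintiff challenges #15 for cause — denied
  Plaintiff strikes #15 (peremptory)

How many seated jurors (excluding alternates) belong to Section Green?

0

Removed: #4, #7, #9, #10, #13, #14, #15, #16, #18.
Seated jurors 1–6: #1, #2, #3, #5, #6, #8 (alternates #11, #12 not counted).
None of those are in Section Green → 0.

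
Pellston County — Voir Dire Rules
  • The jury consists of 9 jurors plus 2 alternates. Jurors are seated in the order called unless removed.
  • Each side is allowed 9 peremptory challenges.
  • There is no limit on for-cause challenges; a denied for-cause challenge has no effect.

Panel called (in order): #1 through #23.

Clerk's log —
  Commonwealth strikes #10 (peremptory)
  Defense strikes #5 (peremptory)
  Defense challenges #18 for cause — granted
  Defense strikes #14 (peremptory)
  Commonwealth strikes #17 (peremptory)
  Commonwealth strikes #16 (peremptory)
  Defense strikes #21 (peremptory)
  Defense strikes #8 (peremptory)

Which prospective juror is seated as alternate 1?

Removed: #5, #8, #10, #14, #16, #17, #18, #21.
Filling seats in venire order through position 10: #1, #2, #3, #4, #6, #7, #9, #11, #12, #13.
So alternate 1 is #13.

13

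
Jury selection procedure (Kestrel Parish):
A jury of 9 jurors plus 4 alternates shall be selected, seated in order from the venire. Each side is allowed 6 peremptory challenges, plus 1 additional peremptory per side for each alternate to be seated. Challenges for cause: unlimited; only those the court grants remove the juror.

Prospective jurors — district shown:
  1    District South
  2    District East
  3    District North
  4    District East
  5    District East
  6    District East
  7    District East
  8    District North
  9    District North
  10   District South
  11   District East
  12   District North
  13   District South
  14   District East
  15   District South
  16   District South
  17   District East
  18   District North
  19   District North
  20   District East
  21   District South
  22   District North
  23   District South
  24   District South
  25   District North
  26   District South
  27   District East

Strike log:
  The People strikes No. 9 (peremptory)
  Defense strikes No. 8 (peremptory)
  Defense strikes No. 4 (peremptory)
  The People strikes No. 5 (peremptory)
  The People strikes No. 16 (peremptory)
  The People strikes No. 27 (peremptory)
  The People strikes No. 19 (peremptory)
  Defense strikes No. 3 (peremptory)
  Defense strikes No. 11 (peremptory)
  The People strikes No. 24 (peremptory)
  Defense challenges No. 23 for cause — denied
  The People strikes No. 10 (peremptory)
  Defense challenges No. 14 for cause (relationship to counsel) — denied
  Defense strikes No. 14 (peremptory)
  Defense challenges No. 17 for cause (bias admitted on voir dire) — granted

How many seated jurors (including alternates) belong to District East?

4

Removed: #3, #4, #5, #8, #9, #10, #11, #14, #16, #17, #19, #24, #27.
Seated (13 incl. alternates): #1, #2, #6, #7, #12, #13, #15, #18, #20, #21, #22, #23, #25.
Of those, in District East: #2, #6, #7, #20 → 4.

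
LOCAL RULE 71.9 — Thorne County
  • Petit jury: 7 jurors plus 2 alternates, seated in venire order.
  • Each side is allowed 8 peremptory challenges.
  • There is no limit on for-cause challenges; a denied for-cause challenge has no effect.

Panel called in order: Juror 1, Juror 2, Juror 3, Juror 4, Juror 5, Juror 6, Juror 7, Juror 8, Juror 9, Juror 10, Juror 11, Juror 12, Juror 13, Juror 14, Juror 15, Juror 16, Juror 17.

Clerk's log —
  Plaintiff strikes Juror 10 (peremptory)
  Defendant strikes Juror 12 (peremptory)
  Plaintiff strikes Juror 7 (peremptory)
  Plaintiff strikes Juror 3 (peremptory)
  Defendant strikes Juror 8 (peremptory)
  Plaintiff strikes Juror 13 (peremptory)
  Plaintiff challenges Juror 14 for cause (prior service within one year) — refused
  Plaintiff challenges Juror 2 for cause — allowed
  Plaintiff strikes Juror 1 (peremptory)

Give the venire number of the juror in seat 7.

Removed: #1, #2, #3, #7, #8, #10, #12, #13. (#14 stays — for-cause denied.)
Seating in order: seats 1–7 → #4, #5, #6, #9, #11, #14, #15; alternates → #16, #17.
So seat 7 is #15.

15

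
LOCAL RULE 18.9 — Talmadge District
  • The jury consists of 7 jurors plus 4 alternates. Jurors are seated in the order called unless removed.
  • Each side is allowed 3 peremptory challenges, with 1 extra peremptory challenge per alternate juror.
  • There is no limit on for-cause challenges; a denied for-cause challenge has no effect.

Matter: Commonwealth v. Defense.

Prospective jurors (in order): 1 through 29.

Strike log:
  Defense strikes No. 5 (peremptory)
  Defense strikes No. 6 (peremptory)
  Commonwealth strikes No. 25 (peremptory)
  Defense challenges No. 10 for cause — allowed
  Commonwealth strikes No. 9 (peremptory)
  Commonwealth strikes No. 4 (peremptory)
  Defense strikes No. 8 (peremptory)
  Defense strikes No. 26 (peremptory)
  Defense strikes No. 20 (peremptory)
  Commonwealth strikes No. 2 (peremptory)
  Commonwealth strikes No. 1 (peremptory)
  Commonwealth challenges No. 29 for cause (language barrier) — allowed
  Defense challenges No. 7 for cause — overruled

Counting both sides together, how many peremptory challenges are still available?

4

Commonwealth allotment: 3 base + 1 × 4 alternates = 7. Defense allotment: 3 base + 1 × 4 alternates = 7.
Commonwealth peremptories used: #25, #9, #4, #2, #1 — 5 (the for-cause on #29 doesn't count).
Defense peremptories used: #5, #6, #8, #26, #20 — 5 (for-cause on #10, #7 don't count).
Remaining: (7 − 5) + (7 − 5) = 4.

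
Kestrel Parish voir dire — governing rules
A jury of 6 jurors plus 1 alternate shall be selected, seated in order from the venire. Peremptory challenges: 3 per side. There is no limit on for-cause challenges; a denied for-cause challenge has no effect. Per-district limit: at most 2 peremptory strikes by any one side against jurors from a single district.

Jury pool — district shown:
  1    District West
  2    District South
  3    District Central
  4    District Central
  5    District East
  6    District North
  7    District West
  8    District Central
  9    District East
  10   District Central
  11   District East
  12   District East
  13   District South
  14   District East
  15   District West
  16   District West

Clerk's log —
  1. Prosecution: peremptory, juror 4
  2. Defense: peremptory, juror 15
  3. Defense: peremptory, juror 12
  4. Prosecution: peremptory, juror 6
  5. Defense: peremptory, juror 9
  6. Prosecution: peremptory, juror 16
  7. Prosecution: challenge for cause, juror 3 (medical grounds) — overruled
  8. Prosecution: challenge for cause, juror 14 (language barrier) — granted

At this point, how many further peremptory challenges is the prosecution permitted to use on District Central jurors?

Prosecution peremptories so far: #4, #6, #16 — 3 of 3 used, 0 left overall.
Against District Central: #4 — 1 used; per-district cap 2 leaves 1.
Binding limit: min(0, 1) = 0.

0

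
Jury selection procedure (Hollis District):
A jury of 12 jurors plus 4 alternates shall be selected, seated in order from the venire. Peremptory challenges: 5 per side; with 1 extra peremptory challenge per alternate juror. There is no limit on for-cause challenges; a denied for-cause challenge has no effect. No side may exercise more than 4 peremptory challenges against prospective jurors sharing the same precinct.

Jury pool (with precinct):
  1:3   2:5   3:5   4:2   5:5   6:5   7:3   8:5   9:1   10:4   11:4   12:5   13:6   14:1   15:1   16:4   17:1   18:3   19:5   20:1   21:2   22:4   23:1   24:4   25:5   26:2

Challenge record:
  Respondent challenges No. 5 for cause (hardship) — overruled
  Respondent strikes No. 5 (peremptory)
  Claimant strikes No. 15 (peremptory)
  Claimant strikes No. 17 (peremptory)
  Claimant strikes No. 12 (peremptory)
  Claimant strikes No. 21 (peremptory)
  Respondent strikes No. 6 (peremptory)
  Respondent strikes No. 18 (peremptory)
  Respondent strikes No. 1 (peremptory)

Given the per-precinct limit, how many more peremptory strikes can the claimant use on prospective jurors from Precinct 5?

3

Claimant peremptories so far: #15, #17, #12, #21 — 4 of 9 used, 5 left overall.
Against Precinct 5: #12 — 1 used; per-precinct cap 4 leaves 3.
Binding limit: min(5, 3) = 3.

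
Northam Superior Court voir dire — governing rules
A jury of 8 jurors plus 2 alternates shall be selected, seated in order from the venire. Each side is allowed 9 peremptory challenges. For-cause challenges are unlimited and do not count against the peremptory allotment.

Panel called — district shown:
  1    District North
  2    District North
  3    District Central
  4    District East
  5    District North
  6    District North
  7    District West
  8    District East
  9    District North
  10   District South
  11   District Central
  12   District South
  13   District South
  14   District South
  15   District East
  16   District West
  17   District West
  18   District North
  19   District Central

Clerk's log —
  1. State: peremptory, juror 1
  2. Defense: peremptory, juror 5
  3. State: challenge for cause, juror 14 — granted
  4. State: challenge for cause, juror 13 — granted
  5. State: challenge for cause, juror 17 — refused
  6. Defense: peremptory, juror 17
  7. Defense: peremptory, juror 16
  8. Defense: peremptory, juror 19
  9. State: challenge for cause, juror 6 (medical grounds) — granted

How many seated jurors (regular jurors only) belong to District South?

1

Removed: #1, #5, #6, #13, #14, #16, #17, #19.
Seated jurors 1–8: #2, #3, #4, #7, #8, #9, #10, #11 (alternates #12, #15 not counted).
Of those, in District South: #10 → 1.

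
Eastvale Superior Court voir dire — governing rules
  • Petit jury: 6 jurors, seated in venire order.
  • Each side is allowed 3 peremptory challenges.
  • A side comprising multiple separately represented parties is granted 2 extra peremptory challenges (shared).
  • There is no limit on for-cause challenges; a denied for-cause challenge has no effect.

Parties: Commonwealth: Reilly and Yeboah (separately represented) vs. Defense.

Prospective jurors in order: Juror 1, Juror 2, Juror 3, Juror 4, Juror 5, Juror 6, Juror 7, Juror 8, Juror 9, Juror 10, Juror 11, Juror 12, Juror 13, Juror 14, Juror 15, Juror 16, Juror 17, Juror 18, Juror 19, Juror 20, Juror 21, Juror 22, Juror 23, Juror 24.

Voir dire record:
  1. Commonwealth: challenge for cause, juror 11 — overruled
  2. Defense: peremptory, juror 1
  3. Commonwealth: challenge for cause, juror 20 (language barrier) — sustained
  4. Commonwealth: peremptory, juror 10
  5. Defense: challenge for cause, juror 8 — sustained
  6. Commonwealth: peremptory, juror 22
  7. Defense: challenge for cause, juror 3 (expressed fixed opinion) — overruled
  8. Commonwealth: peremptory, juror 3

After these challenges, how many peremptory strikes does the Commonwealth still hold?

Commonwealth allotment: 3 base + 2 multi-party = 5.
Commonwealth peremptories used: #10, #22, #3 — 3 (for-cause on #11, #20 don't count).
Remaining: 5 − 3 = 2.

2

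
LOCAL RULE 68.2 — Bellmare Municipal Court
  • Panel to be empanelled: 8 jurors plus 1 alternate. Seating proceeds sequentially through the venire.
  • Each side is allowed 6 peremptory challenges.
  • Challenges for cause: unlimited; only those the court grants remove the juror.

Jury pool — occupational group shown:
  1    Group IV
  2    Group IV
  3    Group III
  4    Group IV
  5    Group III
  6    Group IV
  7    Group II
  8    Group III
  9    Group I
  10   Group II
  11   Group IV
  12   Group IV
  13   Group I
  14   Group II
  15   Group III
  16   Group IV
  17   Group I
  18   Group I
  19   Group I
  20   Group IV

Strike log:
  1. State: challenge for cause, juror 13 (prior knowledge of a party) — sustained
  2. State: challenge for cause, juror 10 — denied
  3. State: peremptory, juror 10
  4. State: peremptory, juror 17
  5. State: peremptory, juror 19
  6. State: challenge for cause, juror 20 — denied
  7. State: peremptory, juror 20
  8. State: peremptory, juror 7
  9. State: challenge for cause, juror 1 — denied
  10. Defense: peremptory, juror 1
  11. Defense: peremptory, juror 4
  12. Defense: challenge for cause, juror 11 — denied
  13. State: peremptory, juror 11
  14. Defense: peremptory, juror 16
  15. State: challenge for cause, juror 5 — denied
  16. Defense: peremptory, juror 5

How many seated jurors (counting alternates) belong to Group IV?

Removed: #1, #4, #5, #7, #10, #11, #13, #16, #17, #19, #20.
Seated (9 incl. alternates): #2, #3, #6, #8, #9, #12, #14, #15, #18.
Of those, in Group IV: #2, #6, #12 → 3.

3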